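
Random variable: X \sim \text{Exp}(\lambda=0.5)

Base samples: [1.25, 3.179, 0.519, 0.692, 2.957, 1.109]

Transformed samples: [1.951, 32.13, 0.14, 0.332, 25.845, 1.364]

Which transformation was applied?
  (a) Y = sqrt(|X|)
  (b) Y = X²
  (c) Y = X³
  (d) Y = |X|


Checking option (c) Y = X³:
  X = 1.25 -> Y = 1.951 ✓
  X = 3.179 -> Y = 32.13 ✓
  X = 0.519 -> Y = 0.14 ✓
All samples match this transformation.

(c) X³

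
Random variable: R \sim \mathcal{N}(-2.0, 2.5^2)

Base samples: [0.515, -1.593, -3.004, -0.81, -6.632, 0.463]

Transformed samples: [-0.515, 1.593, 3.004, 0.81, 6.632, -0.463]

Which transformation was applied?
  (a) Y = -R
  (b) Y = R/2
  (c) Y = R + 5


Checking option (a) Y = -R:
  R = 0.515 -> Y = -0.515 ✓
  R = -1.593 -> Y = 1.593 ✓
  R = -3.004 -> Y = 3.004 ✓
All samples match this transformation.

(a) -R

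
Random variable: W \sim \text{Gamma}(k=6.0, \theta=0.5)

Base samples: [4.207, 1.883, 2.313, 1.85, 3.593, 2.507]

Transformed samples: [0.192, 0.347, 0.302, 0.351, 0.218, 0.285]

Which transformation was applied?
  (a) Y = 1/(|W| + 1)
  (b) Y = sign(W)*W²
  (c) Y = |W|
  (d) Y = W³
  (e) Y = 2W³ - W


Checking option (a) Y = 1/(|W| + 1):
  W = 4.207 -> Y = 0.192 ✓
  W = 1.883 -> Y = 0.347 ✓
  W = 2.313 -> Y = 0.302 ✓
All samples match this transformation.

(a) 1/(|W| + 1)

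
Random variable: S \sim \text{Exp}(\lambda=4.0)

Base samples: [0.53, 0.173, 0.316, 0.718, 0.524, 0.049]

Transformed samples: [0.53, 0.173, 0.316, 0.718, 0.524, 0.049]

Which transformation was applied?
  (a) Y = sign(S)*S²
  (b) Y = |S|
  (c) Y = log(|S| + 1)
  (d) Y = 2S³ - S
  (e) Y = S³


Checking option (b) Y = |S|:
  S = 0.53 -> Y = 0.53 ✓
  S = 0.173 -> Y = 0.173 ✓
  S = 0.316 -> Y = 0.316 ✓
All samples match this transformation.

(b) |S|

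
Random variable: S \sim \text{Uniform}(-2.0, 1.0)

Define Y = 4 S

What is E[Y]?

For Y = 4S:
E[Y] = 4 * E[S]
E[S] = (-2 + 1)/2 = -0.5
E[Y] = 4 * (-0.5) = -2

-2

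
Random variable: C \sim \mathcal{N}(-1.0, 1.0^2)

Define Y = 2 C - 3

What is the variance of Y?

For Y = aC + b: Var(Y) = a² * Var(C)
Var(C) = 1.0^2 = 1
Var(Y) = 2² * 1 = 4 * 1 = 4

4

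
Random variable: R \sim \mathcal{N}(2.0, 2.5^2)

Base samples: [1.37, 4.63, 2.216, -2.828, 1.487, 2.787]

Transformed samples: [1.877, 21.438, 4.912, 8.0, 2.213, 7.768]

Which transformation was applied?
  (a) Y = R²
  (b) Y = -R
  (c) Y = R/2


Checking option (a) Y = R²:
  R = 1.37 -> Y = 1.877 ✓
  R = 4.63 -> Y = 21.438 ✓
  R = 2.216 -> Y = 4.912 ✓
All samples match this transformation.

(a) R²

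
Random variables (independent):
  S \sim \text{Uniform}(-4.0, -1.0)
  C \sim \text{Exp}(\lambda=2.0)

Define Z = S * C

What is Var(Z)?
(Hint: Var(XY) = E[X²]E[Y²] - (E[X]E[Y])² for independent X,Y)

Var(XY) = E[X²]E[Y²] - (E[X]E[Y])²
E[S] = -2.5, Var(S) = 0.75
E[C] = 0.5, Var(C) = 0.25
E[S²] = 0.75 + (-2.5)² = 7
E[C²] = 0.25 + 0.5² = 0.5
Var(Z) = 7*0.5 - (-2.5*0.5)²
= 3.5 - 1.5625 = 1.9375

1.9375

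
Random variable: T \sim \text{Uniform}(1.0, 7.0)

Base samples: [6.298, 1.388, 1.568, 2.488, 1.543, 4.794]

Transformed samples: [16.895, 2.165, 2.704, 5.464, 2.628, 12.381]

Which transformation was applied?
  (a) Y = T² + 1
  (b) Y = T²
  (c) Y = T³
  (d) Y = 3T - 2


Checking option (d) Y = 3T - 2:
  T = 6.298 -> Y = 16.895 ✓
  T = 1.388 -> Y = 2.165 ✓
  T = 1.568 -> Y = 2.704 ✓
All samples match this transformation.

(d) 3T - 2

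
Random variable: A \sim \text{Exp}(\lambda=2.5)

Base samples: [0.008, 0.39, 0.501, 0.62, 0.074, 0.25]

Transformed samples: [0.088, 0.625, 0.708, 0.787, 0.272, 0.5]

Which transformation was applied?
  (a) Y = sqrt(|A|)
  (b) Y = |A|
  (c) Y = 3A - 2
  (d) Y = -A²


Checking option (a) Y = sqrt(|A|):
  A = 0.008 -> Y = 0.088 ✓
  A = 0.39 -> Y = 0.625 ✓
  A = 0.501 -> Y = 0.708 ✓
All samples match this transformation.

(a) sqrt(|A|)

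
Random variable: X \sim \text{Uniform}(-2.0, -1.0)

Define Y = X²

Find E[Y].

E[X²] = Var(X) + (E[X])² = 0.083333333 + 2.25 = 2.3333333

2.3333333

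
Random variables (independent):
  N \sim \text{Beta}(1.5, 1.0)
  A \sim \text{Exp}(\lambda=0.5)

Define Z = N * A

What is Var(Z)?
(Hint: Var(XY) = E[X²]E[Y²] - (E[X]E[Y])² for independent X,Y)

Var(XY) = E[X²]E[Y²] - (E[X]E[Y])²
E[N] = 0.6, Var(N) = 0.068571429
E[A] = 2, Var(A) = 4
E[N²] = 0.068571429 + 0.6² = 0.42857143
E[A²] = 4 + 2² = 8
Var(Z) = 0.42857143*8 - (0.6*2)²
= 3.4285714 - 1.44 = 1.9885714

1.9885714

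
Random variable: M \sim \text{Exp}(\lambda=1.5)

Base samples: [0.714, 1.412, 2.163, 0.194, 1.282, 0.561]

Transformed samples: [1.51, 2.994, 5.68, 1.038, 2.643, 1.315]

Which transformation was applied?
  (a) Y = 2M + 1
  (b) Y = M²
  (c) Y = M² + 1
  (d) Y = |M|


Checking option (c) Y = M² + 1:
  M = 0.714 -> Y = 1.51 ✓
  M = 1.412 -> Y = 2.994 ✓
  M = 2.163 -> Y = 5.68 ✓
All samples match this transformation.

(c) M² + 1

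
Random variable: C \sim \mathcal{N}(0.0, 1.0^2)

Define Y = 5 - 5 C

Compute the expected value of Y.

For Y = -5C + 5:
E[Y] = -5 * E[C] + 5
E[C] = 0.0 = 0
E[Y] = -5 * 0 + 5 = 5

5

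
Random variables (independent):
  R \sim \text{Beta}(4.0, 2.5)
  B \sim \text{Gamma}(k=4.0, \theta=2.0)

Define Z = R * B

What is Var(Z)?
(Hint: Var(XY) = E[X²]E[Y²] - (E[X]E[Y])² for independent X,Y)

Var(XY) = E[X²]E[Y²] - (E[X]E[Y])²
E[R] = 0.61538462, Var(R) = 0.031558185
E[B] = 8, Var(B) = 16
E[R²] = 0.031558185 + 0.61538462² = 0.41025641
E[B²] = 16 + 8² = 80
Var(Z) = 0.41025641*80 - (0.61538462*8)²
= 32.820513 - 24.236686 = 8.5838264

8.5838264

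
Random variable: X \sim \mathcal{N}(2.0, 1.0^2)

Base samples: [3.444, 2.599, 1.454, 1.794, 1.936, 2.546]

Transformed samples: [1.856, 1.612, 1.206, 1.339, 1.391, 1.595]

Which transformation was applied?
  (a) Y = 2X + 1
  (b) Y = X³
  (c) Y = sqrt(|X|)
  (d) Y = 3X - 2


Checking option (c) Y = sqrt(|X|):
  X = 3.444 -> Y = 1.856 ✓
  X = 2.599 -> Y = 1.612 ✓
  X = 1.454 -> Y = 1.206 ✓
All samples match this transformation.

(c) sqrt(|X|)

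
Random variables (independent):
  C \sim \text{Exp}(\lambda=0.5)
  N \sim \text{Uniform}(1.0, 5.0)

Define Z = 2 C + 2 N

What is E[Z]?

E[Z] = 2*E[C] + 2*E[N]
E[C] = 2
E[N] = 3
E[Z] = 2*2 + 2*3 = 10

10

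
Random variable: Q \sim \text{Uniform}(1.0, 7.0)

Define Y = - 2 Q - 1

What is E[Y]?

For Y = -2Q - 1:
E[Y] = -2 * E[Q] - 1
E[Q] = (1 + 7)/2 = 4
E[Y] = -2 * 4 - 1 = -9

-9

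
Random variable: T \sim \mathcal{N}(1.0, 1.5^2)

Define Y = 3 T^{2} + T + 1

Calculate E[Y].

E[Y] = 3*E[T²] + 1*E[T] + 1
E[T] = 1
E[T²] = Var(T) + (E[T])² = 2.25 + 1 = 3.25
E[Y] = 3*3.25 + 1*1 + 1 = 11.75

11.75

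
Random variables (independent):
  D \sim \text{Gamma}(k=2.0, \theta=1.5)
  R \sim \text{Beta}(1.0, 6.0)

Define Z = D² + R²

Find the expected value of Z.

E[Z] = E[D²] + E[R²]
E[D²] = Var(D) + E[D]² = 4.5 + 9 = 13.5
E[R²] = Var(R) + E[R]² = 0.015306122 + 0.020408163 = 0.035714286
E[Z] = 13.5 + 0.035714286 = 13.535714

13.535714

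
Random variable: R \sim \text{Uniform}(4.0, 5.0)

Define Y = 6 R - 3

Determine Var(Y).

For Y = aR + b: Var(Y) = a² * Var(R)
Var(R) = (5 - 4)^2/12 = 0.083333333
Var(Y) = 6² * 0.083333333 = 36 * 0.083333333 = 3

3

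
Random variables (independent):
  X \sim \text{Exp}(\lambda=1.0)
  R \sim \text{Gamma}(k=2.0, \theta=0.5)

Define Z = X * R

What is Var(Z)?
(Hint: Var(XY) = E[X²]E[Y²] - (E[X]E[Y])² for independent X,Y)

Var(XY) = E[X²]E[Y²] - (E[X]E[Y])²
E[X] = 1, Var(X) = 1
E[R] = 1, Var(R) = 0.5
E[X²] = 1 + 1² = 2
E[R²] = 0.5 + 1² = 1.5
Var(Z) = 2*1.5 - (1*1)²
= 3 - 1 = 2

2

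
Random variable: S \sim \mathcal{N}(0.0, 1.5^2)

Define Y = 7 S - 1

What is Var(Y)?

For Y = aS + b: Var(Y) = a² * Var(S)
Var(S) = 1.5^2 = 2.25
Var(Y) = 7² * 2.25 = 49 * 2.25 = 110.25

110.25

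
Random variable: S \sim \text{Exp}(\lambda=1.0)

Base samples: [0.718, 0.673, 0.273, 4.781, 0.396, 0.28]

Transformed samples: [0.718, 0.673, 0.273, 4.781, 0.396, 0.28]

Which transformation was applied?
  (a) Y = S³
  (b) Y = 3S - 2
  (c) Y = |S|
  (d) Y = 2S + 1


Checking option (c) Y = |S|:
  S = 0.718 -> Y = 0.718 ✓
  S = 0.673 -> Y = 0.673 ✓
  S = 0.273 -> Y = 0.273 ✓
All samples match this transformation.

(c) |S|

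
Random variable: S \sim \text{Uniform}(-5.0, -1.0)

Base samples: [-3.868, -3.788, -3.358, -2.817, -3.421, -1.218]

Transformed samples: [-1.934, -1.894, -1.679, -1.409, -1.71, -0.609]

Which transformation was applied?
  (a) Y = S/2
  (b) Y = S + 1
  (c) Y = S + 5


Checking option (a) Y = S/2:
  S = -3.868 -> Y = -1.934 ✓
  S = -3.788 -> Y = -1.894 ✓
  S = -3.358 -> Y = -1.679 ✓
All samples match this transformation.

(a) S/2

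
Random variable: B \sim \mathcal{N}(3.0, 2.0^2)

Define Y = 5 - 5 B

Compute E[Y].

For Y = -5B + 5:
E[Y] = -5 * E[B] + 5
E[B] = 3.0 = 3
E[Y] = -5 * 3 + 5 = -10

-10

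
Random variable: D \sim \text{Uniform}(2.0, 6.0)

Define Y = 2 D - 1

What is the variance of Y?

For Y = aD + b: Var(Y) = a² * Var(D)
Var(D) = (6 - 2)^2/12 = 1.3333333
Var(Y) = 2² * 1.3333333 = 4 * 1.3333333 = 5.3333333

5.3333333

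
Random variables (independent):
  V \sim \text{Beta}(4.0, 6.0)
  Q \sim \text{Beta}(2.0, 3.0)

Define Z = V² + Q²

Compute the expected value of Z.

E[Z] = E[V²] + E[Q²]
E[V²] = Var(V) + E[V]² = 0.021818182 + 0.16 = 0.18181818
E[Q²] = Var(Q) + E[Q]² = 0.04 + 0.16 = 0.2
E[Z] = 0.18181818 + 0.2 = 0.38181818

0.38181818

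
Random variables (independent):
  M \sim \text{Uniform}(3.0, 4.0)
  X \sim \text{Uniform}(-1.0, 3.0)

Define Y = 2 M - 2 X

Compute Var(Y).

For independent RVs: Var(aX + bY) = a²Var(X) + b²Var(Y)
Var(M) = 0.083333333
Var(X) = 1.3333333
Var(Y) = 2²*0.083333333 + (-2)²*1.3333333
= 4*0.083333333 + 4*1.3333333 = 5.6666667

5.6666667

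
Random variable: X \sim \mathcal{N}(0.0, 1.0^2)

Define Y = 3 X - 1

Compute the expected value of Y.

For Y = 3X - 1:
E[Y] = 3 * E[X] - 1
E[X] = 0.0 = 0
E[Y] = 3 * 0 - 1 = -1

-1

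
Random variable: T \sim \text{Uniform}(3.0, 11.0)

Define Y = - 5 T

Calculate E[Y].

For Y = -5T:
E[Y] = -5 * E[T]
E[T] = (3 + 11)/2 = 7
E[Y] = -5 * 7 = -35

-35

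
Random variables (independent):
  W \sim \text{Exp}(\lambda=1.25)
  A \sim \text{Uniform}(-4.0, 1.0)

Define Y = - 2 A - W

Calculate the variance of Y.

For independent RVs: Var(aX + bY) = a²Var(X) + b²Var(Y)
Var(W) = 0.64
Var(A) = 2.0833333
Var(Y) = (-1)²*0.64 + (-2)²*2.0833333
= 1*0.64 + 4*2.0833333 = 8.9733333

8.9733333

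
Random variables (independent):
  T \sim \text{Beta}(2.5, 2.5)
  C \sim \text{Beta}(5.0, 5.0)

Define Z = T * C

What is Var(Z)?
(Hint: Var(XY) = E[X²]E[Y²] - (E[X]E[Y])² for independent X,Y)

Var(XY) = E[X²]E[Y²] - (E[X]E[Y])²
E[T] = 0.5, Var(T) = 0.041666667
E[C] = 0.5, Var(C) = 0.022727273
E[T²] = 0.041666667 + 0.5² = 0.29166667
E[C²] = 0.022727273 + 0.5² = 0.27272727
Var(Z) = 0.29166667*0.27272727 - (0.5*0.5)²
= 0.079545455 - 0.0625 = 0.017045455

0.017045455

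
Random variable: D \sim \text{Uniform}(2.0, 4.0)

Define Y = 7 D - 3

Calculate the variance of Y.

For Y = aD + b: Var(Y) = a² * Var(D)
Var(D) = (4 - 2)^2/12 = 0.33333333
Var(Y) = 7² * 0.33333333 = 49 * 0.33333333 = 16.333333

16.333333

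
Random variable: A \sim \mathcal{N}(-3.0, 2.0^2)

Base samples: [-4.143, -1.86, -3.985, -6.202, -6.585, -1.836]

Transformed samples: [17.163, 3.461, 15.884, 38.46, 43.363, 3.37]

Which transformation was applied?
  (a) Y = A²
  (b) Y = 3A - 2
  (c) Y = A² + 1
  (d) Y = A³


Checking option (a) Y = A²:
  A = -4.143 -> Y = 17.163 ✓
  A = -1.86 -> Y = 3.461 ✓
  A = -3.985 -> Y = 15.884 ✓
All samples match this transformation.

(a) A²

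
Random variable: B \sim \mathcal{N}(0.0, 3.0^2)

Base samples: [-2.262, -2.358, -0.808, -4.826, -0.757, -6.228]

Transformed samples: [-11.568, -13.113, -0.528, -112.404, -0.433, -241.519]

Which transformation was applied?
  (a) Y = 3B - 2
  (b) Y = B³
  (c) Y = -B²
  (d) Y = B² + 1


Checking option (b) Y = B³:
  B = -2.262 -> Y = -11.568 ✓
  B = -2.358 -> Y = -13.113 ✓
  B = -0.808 -> Y = -0.528 ✓
All samples match this transformation.

(b) B³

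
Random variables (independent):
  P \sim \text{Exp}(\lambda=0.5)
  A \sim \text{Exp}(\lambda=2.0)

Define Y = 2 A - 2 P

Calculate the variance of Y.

For independent RVs: Var(aX + bY) = a²Var(X) + b²Var(Y)
Var(P) = 4
Var(A) = 0.25
Var(Y) = (-2)²*4 + 2²*0.25
= 4*4 + 4*0.25 = 17

17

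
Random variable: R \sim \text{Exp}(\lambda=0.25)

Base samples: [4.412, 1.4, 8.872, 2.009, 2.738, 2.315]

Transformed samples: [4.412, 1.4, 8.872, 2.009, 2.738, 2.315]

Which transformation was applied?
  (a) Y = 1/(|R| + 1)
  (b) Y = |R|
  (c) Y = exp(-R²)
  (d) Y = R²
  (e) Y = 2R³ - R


Checking option (b) Y = |R|:
  R = 4.412 -> Y = 4.412 ✓
  R = 1.4 -> Y = 1.4 ✓
  R = 8.872 -> Y = 8.872 ✓
All samples match this transformation.

(b) |R|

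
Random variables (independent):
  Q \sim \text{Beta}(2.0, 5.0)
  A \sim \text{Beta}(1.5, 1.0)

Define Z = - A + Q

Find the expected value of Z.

E[Z] = 1*E[Q] - 1*E[A]
E[Q] = 0.28571429
E[A] = 0.6
E[Z] = 1*0.28571429 - 1*0.6 = -0.31428571

-0.31428571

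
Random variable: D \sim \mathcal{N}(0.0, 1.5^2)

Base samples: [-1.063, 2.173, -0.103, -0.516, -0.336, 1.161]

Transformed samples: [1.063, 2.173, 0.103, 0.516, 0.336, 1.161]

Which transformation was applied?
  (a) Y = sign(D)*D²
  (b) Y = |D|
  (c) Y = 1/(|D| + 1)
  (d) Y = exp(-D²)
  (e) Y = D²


Checking option (b) Y = |D|:
  D = -1.063 -> Y = 1.063 ✓
  D = 2.173 -> Y = 2.173 ✓
  D = -0.103 -> Y = 0.103 ✓
All samples match this transformation.

(b) |D|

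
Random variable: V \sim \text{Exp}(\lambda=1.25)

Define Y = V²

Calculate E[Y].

Using E[X²] = Var(X) + (E[X])²:
E[V] = 0.8
Var(V) = 1/1.25^2 = 0.64
E[V²] = 0.64 + 0.8² = 0.64 + 0.64 = 1.28

1.28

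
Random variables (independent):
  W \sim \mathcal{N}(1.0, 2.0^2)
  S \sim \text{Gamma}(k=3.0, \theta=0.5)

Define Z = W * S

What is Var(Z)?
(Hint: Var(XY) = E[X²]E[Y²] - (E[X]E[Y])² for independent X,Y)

Var(XY) = E[X²]E[Y²] - (E[X]E[Y])²
E[W] = 1, Var(W) = 4
E[S] = 1.5, Var(S) = 0.75
E[W²] = 4 + 1² = 5
E[S²] = 0.75 + 1.5² = 3
Var(Z) = 5*3 - (1*1.5)²
= 15 - 2.25 = 12.75

12.75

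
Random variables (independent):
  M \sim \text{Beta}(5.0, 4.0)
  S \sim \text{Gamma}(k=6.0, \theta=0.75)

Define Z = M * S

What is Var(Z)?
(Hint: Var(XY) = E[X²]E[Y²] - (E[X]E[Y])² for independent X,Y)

Var(XY) = E[X²]E[Y²] - (E[X]E[Y])²
E[M] = 0.55555556, Var(M) = 0.024691358
E[S] = 4.5, Var(S) = 3.375
E[M²] = 0.024691358 + 0.55555556² = 0.33333333
E[S²] = 3.375 + 4.5² = 23.625
Var(Z) = 0.33333333*23.625 - (0.55555556*4.5)²
= 7.875 - 6.25 = 1.625

1.625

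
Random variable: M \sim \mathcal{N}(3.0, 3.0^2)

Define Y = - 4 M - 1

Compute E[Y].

For Y = -4M - 1:
E[Y] = -4 * E[M] - 1
E[M] = 3.0 = 3
E[Y] = -4 * 3 - 1 = -13

-13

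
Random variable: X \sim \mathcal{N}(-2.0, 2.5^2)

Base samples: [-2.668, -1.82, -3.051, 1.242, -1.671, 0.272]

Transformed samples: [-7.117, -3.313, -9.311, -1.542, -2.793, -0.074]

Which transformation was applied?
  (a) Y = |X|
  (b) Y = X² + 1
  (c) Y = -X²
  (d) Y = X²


Checking option (c) Y = -X²:
  X = -2.668 -> Y = -7.117 ✓
  X = -1.82 -> Y = -3.313 ✓
  X = -3.051 -> Y = -9.311 ✓
All samples match this transformation.

(c) -X²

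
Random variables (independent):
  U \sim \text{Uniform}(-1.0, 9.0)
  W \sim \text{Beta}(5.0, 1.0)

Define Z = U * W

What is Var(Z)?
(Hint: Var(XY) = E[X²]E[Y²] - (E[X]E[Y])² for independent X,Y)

Var(XY) = E[X²]E[Y²] - (E[X]E[Y])²
E[U] = 4, Var(U) = 8.3333333
E[W] = 0.83333333, Var(W) = 0.01984127
E[U²] = 8.3333333 + 4² = 24.333333
E[W²] = 0.01984127 + 0.83333333² = 0.71428571
Var(Z) = 24.333333*0.71428571 - (4*0.83333333)²
= 17.380952 - 11.111111 = 6.2698413

6.2698413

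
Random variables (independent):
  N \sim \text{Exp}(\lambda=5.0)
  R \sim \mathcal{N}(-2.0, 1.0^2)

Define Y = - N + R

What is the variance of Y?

For independent RVs: Var(aX + bY) = a²Var(X) + b²Var(Y)
Var(N) = 0.04
Var(R) = 1
Var(Y) = (-1)²*0.04 + 1²*1
= 1*0.04 + 1*1 = 1.04

1.04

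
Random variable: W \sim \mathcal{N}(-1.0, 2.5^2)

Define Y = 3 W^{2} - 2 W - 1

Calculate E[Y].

E[Y] = 3*E[W²] - 2*E[W] - 1
E[W] = -1
E[W²] = Var(W) + (E[W])² = 6.25 + 1 = 7.25
E[Y] = 3*7.25 - 2*(-1) - 1 = 22.75

22.75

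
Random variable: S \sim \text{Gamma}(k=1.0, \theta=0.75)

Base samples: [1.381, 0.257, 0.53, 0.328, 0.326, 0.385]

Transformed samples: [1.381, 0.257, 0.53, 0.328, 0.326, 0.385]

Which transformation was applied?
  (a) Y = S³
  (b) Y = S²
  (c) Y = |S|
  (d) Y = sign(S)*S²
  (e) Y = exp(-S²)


Checking option (c) Y = |S|:
  S = 1.381 -> Y = 1.381 ✓
  S = 0.257 -> Y = 0.257 ✓
  S = 0.53 -> Y = 0.53 ✓
All samples match this transformation.

(c) |S|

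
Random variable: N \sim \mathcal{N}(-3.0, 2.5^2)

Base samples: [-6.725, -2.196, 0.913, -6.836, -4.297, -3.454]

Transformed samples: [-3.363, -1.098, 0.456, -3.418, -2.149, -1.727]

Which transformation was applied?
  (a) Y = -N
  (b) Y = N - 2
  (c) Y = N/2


Checking option (c) Y = N/2:
  N = -6.725 -> Y = -3.363 ✓
  N = -2.196 -> Y = -1.098 ✓
  N = 0.913 -> Y = 0.456 ✓
All samples match this transformation.

(c) N/2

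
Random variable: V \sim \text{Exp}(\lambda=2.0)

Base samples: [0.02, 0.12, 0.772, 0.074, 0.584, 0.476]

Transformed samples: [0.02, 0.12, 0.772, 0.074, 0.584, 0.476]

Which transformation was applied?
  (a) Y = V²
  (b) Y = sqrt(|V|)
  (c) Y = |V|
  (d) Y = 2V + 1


Checking option (c) Y = |V|:
  V = 0.02 -> Y = 0.02 ✓
  V = 0.12 -> Y = 0.12 ✓
  V = 0.772 -> Y = 0.772 ✓
All samples match this transformation.

(c) |V|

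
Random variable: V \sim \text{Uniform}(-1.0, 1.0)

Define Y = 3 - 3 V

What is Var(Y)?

For Y = aV + b: Var(Y) = a² * Var(V)
Var(V) = (1 + 1)^2/12 = 0.33333333
Var(Y) = (-3)² * 0.33333333 = 9 * 0.33333333 = 3

3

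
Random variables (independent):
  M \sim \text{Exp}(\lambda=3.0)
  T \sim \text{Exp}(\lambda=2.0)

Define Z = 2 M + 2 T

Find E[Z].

E[Z] = 2*E[M] + 2*E[T]
E[M] = 0.33333333
E[T] = 0.5
E[Z] = 2*0.33333333 + 2*0.5 = 1.6666667

1.6666667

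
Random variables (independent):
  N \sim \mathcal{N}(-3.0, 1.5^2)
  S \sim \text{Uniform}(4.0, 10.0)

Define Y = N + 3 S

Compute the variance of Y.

For independent RVs: Var(aX + bY) = a²Var(X) + b²Var(Y)
Var(N) = 2.25
Var(S) = 3
Var(Y) = 1²*2.25 + 3²*3
= 1*2.25 + 9*3 = 29.25

29.25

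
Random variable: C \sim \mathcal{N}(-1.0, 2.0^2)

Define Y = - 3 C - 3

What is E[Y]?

For Y = -3C - 3:
E[Y] = -3 * E[C] - 3
E[C] = -1.0 = -1
E[Y] = -3 * (-1) - 3 = 0

0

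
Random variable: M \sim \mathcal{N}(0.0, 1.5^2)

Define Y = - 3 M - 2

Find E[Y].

For Y = -3M - 2:
E[Y] = -3 * E[M] - 2
E[M] = 0.0 = 0
E[Y] = -3 * 0 - 2 = -2

-2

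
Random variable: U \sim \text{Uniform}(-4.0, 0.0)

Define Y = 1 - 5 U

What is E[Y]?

For Y = -5U + 1:
E[Y] = -5 * E[U] + 1
E[U] = (-4 + 0)/2 = -2
E[Y] = -5 * (-2) + 1 = 11

11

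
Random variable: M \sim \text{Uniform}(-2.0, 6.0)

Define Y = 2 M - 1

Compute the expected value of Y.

For Y = 2M - 1:
E[Y] = 2 * E[M] - 1
E[M] = (-2 + 6)/2 = 2
E[Y] = 2 * 2 - 1 = 3

3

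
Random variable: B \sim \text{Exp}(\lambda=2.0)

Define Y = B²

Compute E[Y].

E[B²] = Var(B) + (E[B])² = 0.25 + 0.25 = 0.5

0.5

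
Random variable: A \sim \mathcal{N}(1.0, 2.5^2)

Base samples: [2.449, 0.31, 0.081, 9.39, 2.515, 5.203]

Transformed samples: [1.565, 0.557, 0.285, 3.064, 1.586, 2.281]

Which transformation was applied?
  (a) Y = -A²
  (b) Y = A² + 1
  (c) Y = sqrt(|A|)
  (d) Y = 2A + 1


Checking option (c) Y = sqrt(|A|):
  A = 2.449 -> Y = 1.565 ✓
  A = 0.31 -> Y = 0.557 ✓
  A = 0.081 -> Y = 0.285 ✓
All samples match this transformation.

(c) sqrt(|A|)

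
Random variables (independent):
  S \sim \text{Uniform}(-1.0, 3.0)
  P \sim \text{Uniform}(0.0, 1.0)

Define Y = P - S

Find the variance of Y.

For independent RVs: Var(aX + bY) = a²Var(X) + b²Var(Y)
Var(S) = 1.3333333
Var(P) = 0.083333333
Var(Y) = (-1)²*1.3333333 + 1²*0.083333333
= 1*1.3333333 + 1*0.083333333 = 1.4166667

1.4166667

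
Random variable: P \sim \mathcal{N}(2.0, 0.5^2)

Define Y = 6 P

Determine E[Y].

For Y = 6P:
E[Y] = 6 * E[P]
E[P] = 2.0 = 2
E[Y] = 6 * 2 = 12

12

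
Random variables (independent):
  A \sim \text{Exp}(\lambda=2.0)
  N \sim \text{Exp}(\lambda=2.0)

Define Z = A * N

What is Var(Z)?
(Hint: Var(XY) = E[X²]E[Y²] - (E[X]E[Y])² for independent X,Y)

Var(XY) = E[X²]E[Y²] - (E[X]E[Y])²
E[A] = 0.5, Var(A) = 0.25
E[N] = 0.5, Var(N) = 0.25
E[A²] = 0.25 + 0.5² = 0.5
E[N²] = 0.25 + 0.5² = 0.5
Var(Z) = 0.5*0.5 - (0.5*0.5)²
= 0.25 - 0.0625 = 0.1875

0.1875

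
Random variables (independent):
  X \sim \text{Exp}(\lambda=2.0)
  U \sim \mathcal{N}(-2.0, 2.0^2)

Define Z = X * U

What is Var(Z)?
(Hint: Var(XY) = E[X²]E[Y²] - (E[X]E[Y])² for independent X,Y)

Var(XY) = E[X²]E[Y²] - (E[X]E[Y])²
E[X] = 0.5, Var(X) = 0.25
E[U] = -2, Var(U) = 4
E[X²] = 0.25 + 0.5² = 0.5
E[U²] = 4 + (-2)² = 8
Var(Z) = 0.5*8 - (0.5*(-2))²
= 4 - 1 = 3

3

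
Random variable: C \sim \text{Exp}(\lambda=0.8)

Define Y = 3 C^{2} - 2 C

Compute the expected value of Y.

E[Y] = 3*E[C²] - 2*E[C]
E[C] = 1.25
E[C²] = Var(C) + (E[C])² = 1.5625 + 1.5625 = 3.125
E[Y] = 3*3.125 - 2*1.25 = 6.875

6.875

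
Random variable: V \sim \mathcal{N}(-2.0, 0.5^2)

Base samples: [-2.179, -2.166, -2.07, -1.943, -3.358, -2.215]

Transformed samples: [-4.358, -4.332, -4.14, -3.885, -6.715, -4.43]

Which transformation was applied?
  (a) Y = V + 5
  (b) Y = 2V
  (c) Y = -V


Checking option (b) Y = 2V:
  V = -2.179 -> Y = -4.358 ✓
  V = -2.166 -> Y = -4.332 ✓
  V = -2.07 -> Y = -4.14 ✓
All samples match this transformation.

(b) 2V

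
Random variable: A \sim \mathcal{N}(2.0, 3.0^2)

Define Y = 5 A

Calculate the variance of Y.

For Y = aA + b: Var(Y) = a² * Var(A)
Var(A) = 3.0^2 = 9
Var(Y) = 5² * 9 = 25 * 9 = 225

225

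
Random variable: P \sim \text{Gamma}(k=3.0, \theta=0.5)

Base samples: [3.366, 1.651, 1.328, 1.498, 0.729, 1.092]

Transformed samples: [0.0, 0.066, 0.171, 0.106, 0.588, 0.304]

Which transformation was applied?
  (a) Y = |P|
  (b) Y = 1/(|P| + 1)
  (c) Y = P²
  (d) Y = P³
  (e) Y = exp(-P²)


Checking option (e) Y = exp(-P²):
  P = 3.366 -> Y = 0.0 ✓
  P = 1.651 -> Y = 0.066 ✓
  P = 1.328 -> Y = 0.171 ✓
All samples match this transformation.

(e) exp(-P²)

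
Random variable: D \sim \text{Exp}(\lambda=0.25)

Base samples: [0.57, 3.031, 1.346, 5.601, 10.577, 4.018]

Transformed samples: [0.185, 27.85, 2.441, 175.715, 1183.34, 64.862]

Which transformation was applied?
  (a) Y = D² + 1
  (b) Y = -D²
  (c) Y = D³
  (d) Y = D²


Checking option (c) Y = D³:
  D = 0.57 -> Y = 0.185 ✓
  D = 3.031 -> Y = 27.85 ✓
  D = 1.346 -> Y = 2.441 ✓
All samples match this transformation.

(c) D³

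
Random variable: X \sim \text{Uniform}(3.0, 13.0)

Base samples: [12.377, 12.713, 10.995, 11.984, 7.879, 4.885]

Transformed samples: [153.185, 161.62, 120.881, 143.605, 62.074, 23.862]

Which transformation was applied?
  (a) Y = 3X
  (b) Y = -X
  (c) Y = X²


Checking option (c) Y = X²:
  X = 12.377 -> Y = 153.185 ✓
  X = 12.713 -> Y = 161.62 ✓
  X = 10.995 -> Y = 120.881 ✓
All samples match this transformation.

(c) X²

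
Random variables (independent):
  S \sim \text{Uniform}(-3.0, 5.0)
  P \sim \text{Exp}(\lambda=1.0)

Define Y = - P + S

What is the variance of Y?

For independent RVs: Var(aX + bY) = a²Var(X) + b²Var(Y)
Var(S) = 5.3333333
Var(P) = 1
Var(Y) = 1²*5.3333333 + (-1)²*1
= 1*5.3333333 + 1*1 = 6.3333333

6.3333333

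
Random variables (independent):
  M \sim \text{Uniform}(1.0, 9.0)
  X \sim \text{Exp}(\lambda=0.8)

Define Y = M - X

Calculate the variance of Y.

For independent RVs: Var(aX + bY) = a²Var(X) + b²Var(Y)
Var(M) = 5.3333333
Var(X) = 1.5625
Var(Y) = 1²*5.3333333 + (-1)²*1.5625
= 1*5.3333333 + 1*1.5625 = 6.8958333

6.8958333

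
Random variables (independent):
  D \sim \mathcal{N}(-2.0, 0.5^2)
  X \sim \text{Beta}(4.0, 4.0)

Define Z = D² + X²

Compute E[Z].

E[Z] = E[D²] + E[X²]
E[D²] = Var(D) + E[D]² = 0.25 + 4 = 4.25
E[X²] = Var(X) + E[X]² = 0.027777778 + 0.25 = 0.27777778
E[Z] = 4.25 + 0.27777778 = 4.5277778

4.5277778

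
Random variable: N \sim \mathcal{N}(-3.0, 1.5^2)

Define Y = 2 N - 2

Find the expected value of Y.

For Y = 2N - 2:
E[Y] = 2 * E[N] - 2
E[N] = -3.0 = -3
E[Y] = 2 * (-3) - 2 = -8

-8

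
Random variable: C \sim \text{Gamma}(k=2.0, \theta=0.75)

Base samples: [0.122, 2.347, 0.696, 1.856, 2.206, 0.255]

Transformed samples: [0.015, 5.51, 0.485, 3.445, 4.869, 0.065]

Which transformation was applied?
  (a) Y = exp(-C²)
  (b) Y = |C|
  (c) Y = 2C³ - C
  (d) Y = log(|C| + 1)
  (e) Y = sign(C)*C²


Checking option (e) Y = sign(C)*C²:
  C = 0.122 -> Y = 0.015 ✓
  C = 2.347 -> Y = 5.51 ✓
  C = 0.696 -> Y = 0.485 ✓
All samples match this transformation.

(e) sign(C)*C²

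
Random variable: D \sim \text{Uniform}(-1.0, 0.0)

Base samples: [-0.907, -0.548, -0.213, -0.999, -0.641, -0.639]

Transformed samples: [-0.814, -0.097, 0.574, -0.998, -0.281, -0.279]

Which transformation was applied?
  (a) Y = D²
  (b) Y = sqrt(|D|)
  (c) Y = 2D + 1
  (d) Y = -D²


Checking option (c) Y = 2D + 1:
  D = -0.907 -> Y = -0.814 ✓
  D = -0.548 -> Y = -0.097 ✓
  D = -0.213 -> Y = 0.574 ✓
All samples match this transformation.

(c) 2D + 1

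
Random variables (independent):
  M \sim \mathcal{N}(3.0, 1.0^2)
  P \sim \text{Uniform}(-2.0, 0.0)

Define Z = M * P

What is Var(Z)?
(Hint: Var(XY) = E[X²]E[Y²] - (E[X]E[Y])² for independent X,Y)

Var(XY) = E[X²]E[Y²] - (E[X]E[Y])²
E[M] = 3, Var(M) = 1
E[P] = -1, Var(P) = 0.33333333
E[M²] = 1 + 3² = 10
E[P²] = 0.33333333 + (-1)² = 1.3333333
Var(Z) = 10*1.3333333 - (3*(-1))²
= 13.333333 - 9 = 4.3333333

4.3333333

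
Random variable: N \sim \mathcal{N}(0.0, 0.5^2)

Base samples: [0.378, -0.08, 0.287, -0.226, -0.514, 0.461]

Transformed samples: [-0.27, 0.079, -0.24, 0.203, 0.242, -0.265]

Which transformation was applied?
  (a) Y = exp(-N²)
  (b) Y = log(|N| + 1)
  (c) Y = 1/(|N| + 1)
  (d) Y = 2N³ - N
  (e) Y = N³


Checking option (d) Y = 2N³ - N:
  N = 0.378 -> Y = -0.27 ✓
  N = -0.08 -> Y = 0.079 ✓
  N = 0.287 -> Y = -0.24 ✓
All samples match this transformation.

(d) 2N³ - N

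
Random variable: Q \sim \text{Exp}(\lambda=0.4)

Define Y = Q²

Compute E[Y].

E[Q²] = Var(Q) + (E[Q])² = 6.25 + 6.25 = 12.5

12.5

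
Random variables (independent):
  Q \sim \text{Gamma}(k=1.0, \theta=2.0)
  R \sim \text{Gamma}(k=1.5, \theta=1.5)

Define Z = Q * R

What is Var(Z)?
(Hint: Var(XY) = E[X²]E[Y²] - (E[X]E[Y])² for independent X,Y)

Var(XY) = E[X²]E[Y²] - (E[X]E[Y])²
E[Q] = 2, Var(Q) = 4
E[R] = 2.25, Var(R) = 3.375
E[Q²] = 4 + 2² = 8
E[R²] = 3.375 + 2.25² = 8.4375
Var(Z) = 8*8.4375 - (2*2.25)²
= 67.5 - 20.25 = 47.25

47.25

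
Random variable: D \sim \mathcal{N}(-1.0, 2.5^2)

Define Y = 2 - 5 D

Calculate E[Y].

For Y = -5D + 2:
E[Y] = -5 * E[D] + 2
E[D] = -1.0 = -1
E[Y] = -5 * (-1) + 2 = 7

7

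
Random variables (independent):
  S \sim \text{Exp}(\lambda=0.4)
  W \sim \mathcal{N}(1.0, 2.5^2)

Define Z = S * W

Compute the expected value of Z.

For independent RVs: E[XY] = E[X]*E[Y]
E[S] = 2.5
E[W] = 1
E[Z] = 2.5 * 1 = 2.5

2.5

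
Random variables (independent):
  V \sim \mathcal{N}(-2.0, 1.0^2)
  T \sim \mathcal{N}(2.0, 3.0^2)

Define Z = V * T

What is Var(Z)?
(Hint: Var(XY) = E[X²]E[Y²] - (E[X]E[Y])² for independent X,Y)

Var(XY) = E[X²]E[Y²] - (E[X]E[Y])²
E[V] = -2, Var(V) = 1
E[T] = 2, Var(T) = 9
E[V²] = 1 + (-2)² = 5
E[T²] = 9 + 2² = 13
Var(Z) = 5*13 - (-2*2)²
= 65 - 16 = 49

49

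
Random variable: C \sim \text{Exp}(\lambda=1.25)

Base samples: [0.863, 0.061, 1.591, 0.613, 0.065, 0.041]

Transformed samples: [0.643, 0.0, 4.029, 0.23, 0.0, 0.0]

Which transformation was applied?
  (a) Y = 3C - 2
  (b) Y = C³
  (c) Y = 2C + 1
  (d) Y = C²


Checking option (b) Y = C³:
  C = 0.863 -> Y = 0.643 ✓
  C = 0.061 -> Y = 0.0 ✓
  C = 1.591 -> Y = 4.029 ✓
All samples match this transformation.

(b) C³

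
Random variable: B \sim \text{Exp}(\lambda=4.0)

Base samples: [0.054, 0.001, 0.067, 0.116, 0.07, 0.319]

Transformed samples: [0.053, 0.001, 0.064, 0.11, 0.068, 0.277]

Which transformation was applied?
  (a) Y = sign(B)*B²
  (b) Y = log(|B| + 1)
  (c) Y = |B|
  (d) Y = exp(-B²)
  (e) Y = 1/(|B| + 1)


Checking option (b) Y = log(|B| + 1):
  B = 0.054 -> Y = 0.053 ✓
  B = 0.001 -> Y = 0.001 ✓
  B = 0.067 -> Y = 0.064 ✓
All samples match this transformation.

(b) log(|B| + 1)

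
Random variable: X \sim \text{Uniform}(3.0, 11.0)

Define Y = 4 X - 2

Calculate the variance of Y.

For Y = aX + b: Var(Y) = a² * Var(X)
Var(X) = (11 - 3)^2/12 = 5.3333333
Var(Y) = 4² * 5.3333333 = 16 * 5.3333333 = 85.333333

85.333333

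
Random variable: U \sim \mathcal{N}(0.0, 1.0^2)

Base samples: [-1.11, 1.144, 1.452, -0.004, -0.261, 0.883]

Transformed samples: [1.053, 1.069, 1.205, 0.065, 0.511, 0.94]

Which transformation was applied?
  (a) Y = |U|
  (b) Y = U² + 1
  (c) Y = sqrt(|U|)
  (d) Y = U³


Checking option (c) Y = sqrt(|U|):
  U = -1.11 -> Y = 1.053 ✓
  U = 1.144 -> Y = 1.069 ✓
  U = 1.452 -> Y = 1.205 ✓
All samples match this transformation.

(c) sqrt(|U|)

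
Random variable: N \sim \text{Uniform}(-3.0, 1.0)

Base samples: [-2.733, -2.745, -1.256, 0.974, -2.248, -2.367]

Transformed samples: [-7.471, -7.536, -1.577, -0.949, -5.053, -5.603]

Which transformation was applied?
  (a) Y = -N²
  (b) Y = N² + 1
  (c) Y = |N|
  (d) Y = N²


Checking option (a) Y = -N²:
  N = -2.733 -> Y = -7.471 ✓
  N = -2.745 -> Y = -7.536 ✓
  N = -1.256 -> Y = -1.577 ✓
All samples match this transformation.

(a) -N²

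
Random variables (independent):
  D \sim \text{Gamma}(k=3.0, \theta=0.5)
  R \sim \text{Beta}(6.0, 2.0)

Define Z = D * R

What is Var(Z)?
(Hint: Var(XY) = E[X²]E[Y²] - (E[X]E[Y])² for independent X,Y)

Var(XY) = E[X²]E[Y²] - (E[X]E[Y])²
E[D] = 1.5, Var(D) = 0.75
E[R] = 0.75, Var(R) = 0.020833333
E[D²] = 0.75 + 1.5² = 3
E[R²] = 0.020833333 + 0.75² = 0.58333333
Var(Z) = 3*0.58333333 - (1.5*0.75)²
= 1.75 - 1.265625 = 0.484375

0.484375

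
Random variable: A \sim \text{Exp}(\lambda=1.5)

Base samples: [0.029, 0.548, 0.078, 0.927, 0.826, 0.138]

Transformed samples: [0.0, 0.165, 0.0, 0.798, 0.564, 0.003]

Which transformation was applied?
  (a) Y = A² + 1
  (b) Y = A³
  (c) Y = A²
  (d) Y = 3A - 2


Checking option (b) Y = A³:
  A = 0.029 -> Y = 0.0 ✓
  A = 0.548 -> Y = 0.165 ✓
  A = 0.078 -> Y = 0.0 ✓
All samples match this transformation.

(b) A³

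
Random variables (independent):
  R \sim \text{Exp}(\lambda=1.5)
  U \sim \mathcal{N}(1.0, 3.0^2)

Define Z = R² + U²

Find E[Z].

E[Z] = E[R²] + E[U²]
E[R²] = Var(R) + E[R]² = 0.44444444 + 0.44444444 = 0.88888889
E[U²] = Var(U) + E[U]² = 9 + 1 = 10
E[Z] = 0.88888889 + 10 = 10.888889

10.888889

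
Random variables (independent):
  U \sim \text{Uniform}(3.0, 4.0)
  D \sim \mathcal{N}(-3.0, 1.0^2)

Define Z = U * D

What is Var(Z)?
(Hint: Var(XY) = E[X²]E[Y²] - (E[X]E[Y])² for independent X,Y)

Var(XY) = E[X²]E[Y²] - (E[X]E[Y])²
E[U] = 3.5, Var(U) = 0.083333333
E[D] = -3, Var(D) = 1
E[U²] = 0.083333333 + 3.5² = 12.333333
E[D²] = 1 + (-3)² = 10
Var(Z) = 12.333333*10 - (3.5*(-3))²
= 123.33333 - 110.25 = 13.083333

13.083333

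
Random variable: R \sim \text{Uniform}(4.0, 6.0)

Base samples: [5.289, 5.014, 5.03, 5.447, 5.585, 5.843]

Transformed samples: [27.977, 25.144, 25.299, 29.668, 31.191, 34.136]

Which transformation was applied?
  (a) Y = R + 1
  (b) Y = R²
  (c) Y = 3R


Checking option (b) Y = R²:
  R = 5.289 -> Y = 27.977 ✓
  R = 5.014 -> Y = 25.144 ✓
  R = 5.03 -> Y = 25.299 ✓
All samples match this transformation.

(b) R²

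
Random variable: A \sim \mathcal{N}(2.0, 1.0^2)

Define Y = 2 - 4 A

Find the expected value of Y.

For Y = -4A + 2:
E[Y] = -4 * E[A] + 2
E[A] = 2.0 = 2
E[Y] = -4 * 2 + 2 = -6

-6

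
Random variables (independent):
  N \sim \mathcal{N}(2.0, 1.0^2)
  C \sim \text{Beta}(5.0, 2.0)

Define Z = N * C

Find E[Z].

For independent RVs: E[XY] = E[X]*E[Y]
E[N] = 2
E[C] = 0.71428571
E[Z] = 2 * 0.71428571 = 1.4285714

1.4285714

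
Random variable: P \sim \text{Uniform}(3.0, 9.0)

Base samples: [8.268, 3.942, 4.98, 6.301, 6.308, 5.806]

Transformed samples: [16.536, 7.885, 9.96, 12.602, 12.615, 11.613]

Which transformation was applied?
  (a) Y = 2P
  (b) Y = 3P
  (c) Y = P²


Checking option (a) Y = 2P:
  P = 8.268 -> Y = 16.536 ✓
  P = 3.942 -> Y = 7.885 ✓
  P = 4.98 -> Y = 9.96 ✓
All samples match this transformation.

(a) 2P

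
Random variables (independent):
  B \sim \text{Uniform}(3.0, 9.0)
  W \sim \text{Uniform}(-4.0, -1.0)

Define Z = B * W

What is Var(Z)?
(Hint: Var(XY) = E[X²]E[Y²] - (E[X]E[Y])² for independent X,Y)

Var(XY) = E[X²]E[Y²] - (E[X]E[Y])²
E[B] = 6, Var(B) = 3
E[W] = -2.5, Var(W) = 0.75
E[B²] = 3 + 6² = 39
E[W²] = 0.75 + (-2.5)² = 7
Var(Z) = 39*7 - (6*(-2.5))²
= 273 - 225 = 48

48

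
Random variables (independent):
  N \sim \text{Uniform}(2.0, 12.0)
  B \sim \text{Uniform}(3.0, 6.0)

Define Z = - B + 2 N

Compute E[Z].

E[Z] = 2*E[N] - 1*E[B]
E[N] = 7
E[B] = 4.5
E[Z] = 2*7 - 1*4.5 = 9.5

9.5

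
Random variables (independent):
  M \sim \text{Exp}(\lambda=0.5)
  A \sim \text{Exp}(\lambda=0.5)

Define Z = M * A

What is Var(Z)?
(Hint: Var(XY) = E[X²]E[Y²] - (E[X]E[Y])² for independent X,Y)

Var(XY) = E[X²]E[Y²] - (E[X]E[Y])²
E[M] = 2, Var(M) = 4
E[A] = 2, Var(A) = 4
E[M²] = 4 + 2² = 8
E[A²] = 4 + 2² = 8
Var(Z) = 8*8 - (2*2)²
= 64 - 16 = 48

48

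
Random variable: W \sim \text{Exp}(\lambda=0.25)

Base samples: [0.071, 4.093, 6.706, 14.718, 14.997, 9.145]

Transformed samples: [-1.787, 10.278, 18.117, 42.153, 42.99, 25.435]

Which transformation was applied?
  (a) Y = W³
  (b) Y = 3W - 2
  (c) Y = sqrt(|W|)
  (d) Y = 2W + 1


Checking option (b) Y = 3W - 2:
  W = 0.071 -> Y = -1.787 ✓
  W = 4.093 -> Y = 10.278 ✓
  W = 6.706 -> Y = 18.117 ✓
All samples match this transformation.

(b) 3W - 2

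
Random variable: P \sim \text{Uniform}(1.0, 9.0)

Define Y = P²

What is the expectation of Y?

Using E[X²] = Var(X) + (E[X])²:
E[P] = 5
Var(P) = (9 - 1)^2/12 = 5.3333333
E[P²] = 5.3333333 + 5² = 5.3333333 + 25 = 30.333333

30.333333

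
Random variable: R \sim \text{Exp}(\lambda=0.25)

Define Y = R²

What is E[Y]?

E[R²] = Var(R) + (E[R])² = 16 + 16 = 32

32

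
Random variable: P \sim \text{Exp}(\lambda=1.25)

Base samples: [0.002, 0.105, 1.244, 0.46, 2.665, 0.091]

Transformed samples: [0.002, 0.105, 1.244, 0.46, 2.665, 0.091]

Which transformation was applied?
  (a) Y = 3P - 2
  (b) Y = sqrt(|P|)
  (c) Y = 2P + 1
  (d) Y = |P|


Checking option (d) Y = |P|:
  P = 0.002 -> Y = 0.002 ✓
  P = 0.105 -> Y = 0.105 ✓
  P = 1.244 -> Y = 1.244 ✓
All samples match this transformation.

(d) |P|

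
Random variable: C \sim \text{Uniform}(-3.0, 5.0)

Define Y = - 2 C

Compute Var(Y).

For Y = aC + b: Var(Y) = a² * Var(C)
Var(C) = (5 + 3)^2/12 = 5.3333333
Var(Y) = (-2)² * 5.3333333 = 4 * 5.3333333 = 21.333333

21.333333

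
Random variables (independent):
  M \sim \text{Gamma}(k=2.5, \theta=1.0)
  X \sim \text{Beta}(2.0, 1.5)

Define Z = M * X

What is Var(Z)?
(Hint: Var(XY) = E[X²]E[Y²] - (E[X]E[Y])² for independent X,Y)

Var(XY) = E[X²]E[Y²] - (E[X]E[Y])²
E[M] = 2.5, Var(M) = 2.5
E[X] = 0.57142857, Var(X) = 0.054421769
E[M²] = 2.5 + 2.5² = 8.75
E[X²] = 0.054421769 + 0.57142857² = 0.38095238
Var(Z) = 8.75*0.38095238 - (2.5*0.57142857)²
= 3.3333333 - 2.0408163 = 1.292517

1.292517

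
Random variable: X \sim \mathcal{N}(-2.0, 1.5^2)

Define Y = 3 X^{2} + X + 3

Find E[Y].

E[Y] = 3*E[X²] + 1*E[X] + 3
E[X] = -2
E[X²] = Var(X) + (E[X])² = 2.25 + 4 = 6.25
E[Y] = 3*6.25 + 1*(-2) + 3 = 19.75

19.75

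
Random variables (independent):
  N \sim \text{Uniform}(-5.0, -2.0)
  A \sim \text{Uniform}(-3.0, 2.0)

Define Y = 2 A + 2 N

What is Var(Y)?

For independent RVs: Var(aX + bY) = a²Var(X) + b²Var(Y)
Var(N) = 0.75
Var(A) = 2.0833333
Var(Y) = 2²*0.75 + 2²*2.0833333
= 4*0.75 + 4*2.0833333 = 11.333333

11.333333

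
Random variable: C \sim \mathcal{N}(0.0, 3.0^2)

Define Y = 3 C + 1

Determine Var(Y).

For Y = aC + b: Var(Y) = a² * Var(C)
Var(C) = 3.0^2 = 9
Var(Y) = 3² * 9 = 9 * 9 = 81

81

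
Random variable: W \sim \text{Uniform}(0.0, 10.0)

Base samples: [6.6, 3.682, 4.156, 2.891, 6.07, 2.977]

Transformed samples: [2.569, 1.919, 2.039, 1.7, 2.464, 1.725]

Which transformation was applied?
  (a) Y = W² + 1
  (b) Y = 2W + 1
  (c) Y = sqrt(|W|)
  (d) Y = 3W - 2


Checking option (c) Y = sqrt(|W|):
  W = 6.6 -> Y = 2.569 ✓
  W = 3.682 -> Y = 1.919 ✓
  W = 4.156 -> Y = 2.039 ✓
All samples match this transformation.

(c) sqrt(|W|)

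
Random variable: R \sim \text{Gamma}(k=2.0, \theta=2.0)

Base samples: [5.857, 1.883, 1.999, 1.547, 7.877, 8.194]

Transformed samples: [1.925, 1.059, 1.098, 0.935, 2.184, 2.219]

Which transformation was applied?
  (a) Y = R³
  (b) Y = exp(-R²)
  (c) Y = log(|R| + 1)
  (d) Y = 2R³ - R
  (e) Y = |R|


Checking option (c) Y = log(|R| + 1):
  R = 5.857 -> Y = 1.925 ✓
  R = 1.883 -> Y = 1.059 ✓
  R = 1.999 -> Y = 1.098 ✓
All samples match this transformation.

(c) log(|R| + 1)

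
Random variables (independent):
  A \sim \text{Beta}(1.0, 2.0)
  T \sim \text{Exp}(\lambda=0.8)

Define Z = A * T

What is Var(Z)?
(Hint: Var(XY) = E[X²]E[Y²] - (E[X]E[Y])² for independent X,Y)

Var(XY) = E[X²]E[Y²] - (E[X]E[Y])²
E[A] = 0.33333333, Var(A) = 0.055555556
E[T] = 1.25, Var(T) = 1.5625
E[A²] = 0.055555556 + 0.33333333² = 0.16666667
E[T²] = 1.5625 + 1.25² = 3.125
Var(Z) = 0.16666667*3.125 - (0.33333333*1.25)²
= 0.52083333 - 0.17361111 = 0.34722222

0.34722222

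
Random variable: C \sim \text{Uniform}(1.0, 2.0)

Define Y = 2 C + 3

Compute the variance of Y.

For Y = aC + b: Var(Y) = a² * Var(C)
Var(C) = (2 - 1)^2/12 = 0.083333333
Var(Y) = 2² * 0.083333333 = 4 * 0.083333333 = 0.33333333

0.33333333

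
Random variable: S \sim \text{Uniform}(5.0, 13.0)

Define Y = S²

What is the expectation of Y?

Using E[X²] = Var(X) + (E[X])²:
E[S] = 9
Var(S) = (13 - 5)^2/12 = 5.3333333
E[S²] = 5.3333333 + 9² = 5.3333333 + 81 = 86.333333

86.333333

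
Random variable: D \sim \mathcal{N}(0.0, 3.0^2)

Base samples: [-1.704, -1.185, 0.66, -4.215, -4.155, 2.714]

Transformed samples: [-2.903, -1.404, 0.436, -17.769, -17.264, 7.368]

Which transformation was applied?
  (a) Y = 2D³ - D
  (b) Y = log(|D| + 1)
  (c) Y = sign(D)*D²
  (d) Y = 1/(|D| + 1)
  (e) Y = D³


Checking option (c) Y = sign(D)*D²:
  D = -1.704 -> Y = -2.903 ✓
  D = -1.185 -> Y = -1.404 ✓
  D = 0.66 -> Y = 0.436 ✓
All samples match this transformation.

(c) sign(D)*D²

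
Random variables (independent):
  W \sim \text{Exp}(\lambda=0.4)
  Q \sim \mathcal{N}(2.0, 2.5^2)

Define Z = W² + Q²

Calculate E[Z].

E[Z] = E[W²] + E[Q²]
E[W²] = Var(W) + E[W]² = 6.25 + 6.25 = 12.5
E[Q²] = Var(Q) + E[Q]² = 6.25 + 4 = 10.25
E[Z] = 12.5 + 10.25 = 22.75

22.75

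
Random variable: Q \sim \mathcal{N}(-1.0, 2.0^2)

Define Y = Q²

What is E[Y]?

E[Q²] = Var(Q) + (E[Q])² = 4 + 1 = 5

5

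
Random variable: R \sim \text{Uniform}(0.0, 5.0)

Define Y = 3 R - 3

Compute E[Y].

For Y = 3R - 3:
E[Y] = 3 * E[R] - 3
E[R] = (0 + 5)/2 = 2.5
E[Y] = 3 * 2.5 - 3 = 4.5

4.5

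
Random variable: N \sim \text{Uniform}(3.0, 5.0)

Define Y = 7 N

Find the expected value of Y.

For Y = 7N:
E[Y] = 7 * E[N]
E[N] = (3 + 5)/2 = 4
E[Y] = 7 * 4 = 28

28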